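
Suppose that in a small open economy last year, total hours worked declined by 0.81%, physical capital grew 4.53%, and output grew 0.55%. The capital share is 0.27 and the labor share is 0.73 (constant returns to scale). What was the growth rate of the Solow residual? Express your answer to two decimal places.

-0.08%

Labor's share = 1 − 0.27 = 0.73.
Physical capital: 0.27 × 4.53 = 1.2231 pp.
Total hours worked: 0.73 × (-0.81) = -0.5913 pp.
TFP growth = 0.55 − 0.6318 = -0.0818%.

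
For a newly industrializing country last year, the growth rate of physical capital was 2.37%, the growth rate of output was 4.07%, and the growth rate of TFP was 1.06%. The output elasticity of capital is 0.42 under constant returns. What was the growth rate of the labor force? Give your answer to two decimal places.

3.47%

Labor's share = 1 − 0.42 = 0.58.
gY = gA + 0.42×2.37 + 0.58×g.
0.58×g = 4.07 − 1.06 − 0.9954 = 2.0146.
g = 2.0146 / 0.58 = 3.4734%.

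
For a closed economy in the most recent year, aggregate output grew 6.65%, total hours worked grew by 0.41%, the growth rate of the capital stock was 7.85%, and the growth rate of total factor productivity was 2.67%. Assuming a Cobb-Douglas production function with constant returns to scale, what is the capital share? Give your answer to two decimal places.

0.48

gY = gA + α·gK + (1−α)·gL, so gY − gA − gL = α(gK − gL).
6.65 − 2.67 − 0.41 = α × (7.85 − 0.41).
3.57 = 7.44 α, so α = 0.4798.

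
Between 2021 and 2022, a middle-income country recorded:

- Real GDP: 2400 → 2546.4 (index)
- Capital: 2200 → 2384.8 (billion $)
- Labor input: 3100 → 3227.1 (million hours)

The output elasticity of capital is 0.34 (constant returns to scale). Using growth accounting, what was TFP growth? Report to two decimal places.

0.54%

Real GDP growth = (2546.4 − 2400) / 2400 = 6.1%.
Capital growth = (2384.8 − 2200) / 2200 = 8.4%.
Labor input growth = (3227.1 − 3100) / 3100 = 4.1%.
Labor's share = 1 − 0.34 = 0.66.
Capital: 0.34 × 8.4 = 2.856 pp.
Labor input: 0.66 × 4.1 = 2.706 pp.
TFP growth = 6.1 − 5.562 = 0.538%.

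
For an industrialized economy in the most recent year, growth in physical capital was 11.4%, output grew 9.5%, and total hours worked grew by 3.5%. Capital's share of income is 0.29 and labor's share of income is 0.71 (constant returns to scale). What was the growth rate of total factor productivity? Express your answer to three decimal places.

3.709%

Labor's share = 1 − 0.29 = 0.71.
Physical capital: 0.29 × 11.4 = 3.306 pp.
Total hours worked: 0.71 × 3.5 = 2.485 pp.
TFP growth = 9.5 − 5.791 = 3.709%.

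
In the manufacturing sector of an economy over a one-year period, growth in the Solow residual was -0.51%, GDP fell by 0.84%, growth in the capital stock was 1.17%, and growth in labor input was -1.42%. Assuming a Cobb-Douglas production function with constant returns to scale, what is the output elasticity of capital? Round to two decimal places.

0.42

gY = gA + α·gK + (1−α)·gL, so gY − gA − gL = α(gK − gL).
-0.84 + 0.51 + 1.42 = α × (1.17 − (-1.42)).
1.09 = 2.59 α, so α = 0.4208.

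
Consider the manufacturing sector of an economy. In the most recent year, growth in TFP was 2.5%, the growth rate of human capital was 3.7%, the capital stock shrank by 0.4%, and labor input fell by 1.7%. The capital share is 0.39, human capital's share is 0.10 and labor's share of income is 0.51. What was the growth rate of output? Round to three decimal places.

Output grew 1.847%.

Labor's share = 1 − 0.39 − 0.1 = 0.51.
The capital stock: 0.39 × (-0.4) = -0.156 pp.
Human capital: 0.1 × 3.7 = 0.37 pp.
Labor input: 0.51 × (-1.7) = -0.867 pp.
Output growth = 2.5 + (-0.653) = 1.847%.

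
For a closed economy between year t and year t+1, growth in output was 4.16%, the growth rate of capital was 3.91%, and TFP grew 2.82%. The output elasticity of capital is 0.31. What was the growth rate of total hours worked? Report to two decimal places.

Labor's share = 1 − 0.31 = 0.69.
gY = gA + 0.31×3.91 + 0.69×g.
0.69×g = 4.16 − 2.82 − 1.2121 = 0.1279.
g = 0.1279 / 0.69 = 0.1854%.

0.19%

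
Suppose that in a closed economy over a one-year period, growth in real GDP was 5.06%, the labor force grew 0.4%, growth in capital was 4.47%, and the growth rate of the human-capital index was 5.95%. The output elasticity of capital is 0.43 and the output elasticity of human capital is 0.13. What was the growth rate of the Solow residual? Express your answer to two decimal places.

2.19%

Labor's share = 1 − 0.43 − 0.13 = 0.44.
Capital: 0.43 × 4.47 = 1.9221 pp.
The human-capital index: 0.13 × 5.95 = 0.7735 pp.
The labor force: 0.44 × 0.4 = 0.176 pp.
TFP growth = 5.06 − 2.8716 = 2.1884%.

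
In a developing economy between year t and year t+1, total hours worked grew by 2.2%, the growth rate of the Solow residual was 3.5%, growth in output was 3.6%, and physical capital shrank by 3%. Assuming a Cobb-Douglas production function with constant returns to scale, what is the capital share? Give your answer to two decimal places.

The capital share is 0.40.

gY = gA + α·gK + (1−α)·gL, so gY − gA − gL = α(gK − gL).
3.6 − 3.5 − 2.2 = α × (-3 − 2.2).
-2.1 = -5.2 α, so α = 0.4038.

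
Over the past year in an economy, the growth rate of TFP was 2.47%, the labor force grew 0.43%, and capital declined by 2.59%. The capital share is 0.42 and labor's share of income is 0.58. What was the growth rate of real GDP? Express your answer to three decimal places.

1.632%

Labor's share = 1 − 0.42 = 0.58.
Capital: 0.42 × (-2.59) = -1.0878 pp.
The labor force: 0.58 × 0.43 = 0.2494 pp.
Output growth = 2.47 + (-0.8384) = 1.6316%.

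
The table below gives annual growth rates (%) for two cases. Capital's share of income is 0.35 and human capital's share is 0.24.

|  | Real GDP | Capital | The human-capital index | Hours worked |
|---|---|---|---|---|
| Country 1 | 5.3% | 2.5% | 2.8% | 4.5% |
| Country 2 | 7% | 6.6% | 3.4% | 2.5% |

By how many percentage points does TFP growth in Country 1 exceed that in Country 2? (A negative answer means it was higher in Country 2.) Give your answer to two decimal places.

Labor's share = 1 − 0.35 − 0.24 = 0.41.
Country 1: TFP = 5.3 − 0.875 − 0.672 − 1.845 = 1.908%.
Country 2: TFP = 7 − 2.31 − 0.816 − 1.025 = 2.849%.
Difference = 1.908 − (2.849) = -0.941 pp.

-0.94 percentage points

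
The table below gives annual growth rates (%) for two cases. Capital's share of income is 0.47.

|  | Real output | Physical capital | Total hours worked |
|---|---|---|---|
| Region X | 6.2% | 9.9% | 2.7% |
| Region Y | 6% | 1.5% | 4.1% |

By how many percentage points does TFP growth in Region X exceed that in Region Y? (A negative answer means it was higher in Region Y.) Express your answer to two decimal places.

Labor's share = 1 − 0.47 = 0.53.
Region X: TFP = 6.2 − 4.653 − 1.431 = 0.116%.
Region Y: TFP = 6 − 0.705 − 2.173 = 3.122%.
Difference = 0.116 − (3.122) = -3.006 pp.

-3.01 percentage points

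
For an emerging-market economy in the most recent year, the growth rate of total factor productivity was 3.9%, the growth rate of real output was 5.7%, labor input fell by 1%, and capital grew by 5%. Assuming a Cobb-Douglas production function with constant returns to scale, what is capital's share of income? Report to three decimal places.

gY = gA + α·gK + (1−α)·gL, so gY − gA − gL = α(gK − gL).
5.7 − 3.9 + 1 = α × (5 − (-1)).
2.8 = 6 α, so α = 0.46667.

0.467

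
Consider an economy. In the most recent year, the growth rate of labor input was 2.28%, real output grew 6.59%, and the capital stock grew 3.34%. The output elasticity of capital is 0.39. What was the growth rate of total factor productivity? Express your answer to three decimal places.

3.897%

Labor's share = 1 − 0.39 = 0.61.
The capital stock: 0.39 × 3.34 = 1.3026 pp.
Labor input: 0.61 × 2.28 = 1.3908 pp.
TFP growth = 6.59 − 2.6934 = 3.8966%.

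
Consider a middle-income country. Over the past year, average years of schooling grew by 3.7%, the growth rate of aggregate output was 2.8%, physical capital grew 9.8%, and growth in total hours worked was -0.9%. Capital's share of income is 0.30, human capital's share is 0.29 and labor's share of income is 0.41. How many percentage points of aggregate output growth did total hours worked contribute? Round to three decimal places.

-0.369

Labor's share = 1 − 0.3 − 0.29 = 0.41.
Contribution = share × growth = 0.41 × (-0.9) = -0.369 pp.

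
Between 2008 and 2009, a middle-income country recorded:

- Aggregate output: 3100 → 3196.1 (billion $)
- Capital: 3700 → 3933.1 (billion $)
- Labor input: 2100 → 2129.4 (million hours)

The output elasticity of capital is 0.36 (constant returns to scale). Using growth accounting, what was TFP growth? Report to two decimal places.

-0.06%

Aggregate output growth = (3196.1 − 3100) / 3100 = 3.1%.
Capital growth = (3933.1 − 3700) / 3700 = 6.3%.
Labor input growth = (2129.4 − 2100) / 2100 = 1.4%.
Labor's share = 1 − 0.36 = 0.64.
Capital: 0.36 × 6.3 = 2.268 pp.
Labor input: 0.64 × 1.4 = 0.896 pp.
TFP growth = 3.1 − 3.164 = -0.064%.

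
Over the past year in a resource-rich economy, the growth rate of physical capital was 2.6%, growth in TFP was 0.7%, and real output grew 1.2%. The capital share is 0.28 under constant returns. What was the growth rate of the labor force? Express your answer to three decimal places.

-0.317%

Labor's share = 1 − 0.28 = 0.72.
gY = gA + 0.28×2.6 + 0.72×g.
0.72×g = 1.2 − 0.7 − 0.728 = -0.228.
g = -0.228 / 0.72 = -0.31667%.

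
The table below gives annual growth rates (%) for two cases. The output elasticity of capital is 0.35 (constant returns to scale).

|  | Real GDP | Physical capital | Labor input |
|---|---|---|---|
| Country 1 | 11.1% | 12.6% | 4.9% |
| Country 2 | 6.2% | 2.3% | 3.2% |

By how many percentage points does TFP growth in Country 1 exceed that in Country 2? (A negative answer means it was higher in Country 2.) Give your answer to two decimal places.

Labor's share = 1 − 0.35 = 0.65.
Country 1: TFP = 11.1 − 4.41 − 3.185 = 3.505%.
Country 2: TFP = 6.2 − 0.805 − 2.08 = 3.315%.
Difference = 3.505 − (3.315) = 0.19 pp.

0.19 percentage points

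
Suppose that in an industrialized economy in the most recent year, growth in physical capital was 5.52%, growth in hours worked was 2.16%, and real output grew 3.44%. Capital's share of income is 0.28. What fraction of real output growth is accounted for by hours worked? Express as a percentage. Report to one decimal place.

Labor's share = 1 − 0.28 = 0.72.
Hours worked contributed 0.72 × 2.16 = 1.5552 pp.
Share of growth = 1.5552 / 3.44 × 100 = 45.209%.

45.2%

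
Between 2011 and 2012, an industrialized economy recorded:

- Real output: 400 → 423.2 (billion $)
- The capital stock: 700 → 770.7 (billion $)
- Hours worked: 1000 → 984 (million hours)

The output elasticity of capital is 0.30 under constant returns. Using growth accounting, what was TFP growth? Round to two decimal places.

3.89%

Real output growth = (423.2 − 400) / 400 = 5.8%.
The capital stock growth = (770.7 − 700) / 700 = 10.1%.
Hours worked growth = (984 − 1000) / 1000 = -1.6%.
Labor's share = 1 − 0.3 = 0.7.
The capital stock: 0.3 × 10.1 = 3.03 pp.
Hours worked: 0.7 × (-1.6) = -1.12 pp.
TFP growth = 5.8 − 1.91 = 3.89%.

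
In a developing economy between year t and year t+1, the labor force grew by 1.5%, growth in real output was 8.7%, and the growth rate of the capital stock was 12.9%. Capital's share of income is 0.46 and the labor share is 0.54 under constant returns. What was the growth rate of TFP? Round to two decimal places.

Labor's share = 1 − 0.46 = 0.54.
The capital stock: 0.46 × 12.9 = 5.934 pp.
The labor force: 0.54 × 1.5 = 0.81 pp.
TFP growth = 8.7 − 6.744 = 1.956%.

1.96%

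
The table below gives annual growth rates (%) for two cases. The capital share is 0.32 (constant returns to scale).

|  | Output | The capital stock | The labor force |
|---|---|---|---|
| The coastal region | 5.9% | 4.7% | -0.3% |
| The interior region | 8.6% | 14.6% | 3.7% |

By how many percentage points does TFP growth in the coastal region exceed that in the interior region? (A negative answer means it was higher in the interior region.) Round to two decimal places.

3.19 percentage points

Labor's share = 1 − 0.32 = 0.68.
The coastal region: TFP = 5.9 − 1.504 + 0.204 = 4.6%.
The interior region: TFP = 8.6 − 4.672 − 2.516 = 1.412%.
Difference = 4.6 − (1.412) = 3.188 pp.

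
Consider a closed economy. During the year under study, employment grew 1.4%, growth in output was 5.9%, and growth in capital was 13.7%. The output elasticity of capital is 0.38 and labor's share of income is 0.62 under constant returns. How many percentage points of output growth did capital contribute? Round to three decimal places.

5.206 pp

Contribution = share × growth = 0.38 × 13.7 = 5.206 pp.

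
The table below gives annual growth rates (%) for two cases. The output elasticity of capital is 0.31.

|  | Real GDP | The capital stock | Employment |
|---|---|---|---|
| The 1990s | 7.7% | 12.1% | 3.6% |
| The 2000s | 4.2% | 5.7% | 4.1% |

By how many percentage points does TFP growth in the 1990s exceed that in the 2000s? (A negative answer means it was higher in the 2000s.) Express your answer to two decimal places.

1.86 percentage points

Labor's share = 1 − 0.31 = 0.69.
The 1990s: TFP = 7.7 − 3.751 − 2.484 = 1.465%.
The 2000s: TFP = 4.2 − 1.767 − 2.829 = -0.396%.
Difference = 1.465 − (-0.396) = 1.861 pp.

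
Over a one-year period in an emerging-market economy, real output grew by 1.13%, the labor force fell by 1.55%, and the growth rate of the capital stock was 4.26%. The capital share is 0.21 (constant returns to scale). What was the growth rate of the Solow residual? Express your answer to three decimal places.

1.460%

Labor's share = 1 − 0.21 = 0.79.
The capital stock: 0.21 × 4.26 = 0.8946 pp.
The labor force: 0.79 × (-1.55) = -1.2245 pp.
TFP growth = 1.13 + 0.3299 = 1.4599%.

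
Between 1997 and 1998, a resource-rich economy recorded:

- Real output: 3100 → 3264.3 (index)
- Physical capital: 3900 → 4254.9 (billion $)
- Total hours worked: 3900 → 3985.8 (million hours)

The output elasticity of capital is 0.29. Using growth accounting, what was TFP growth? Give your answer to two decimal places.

Real output growth = (3264.3 − 3100) / 3100 = 5.3%.
Physical capital growth = (4254.9 − 3900) / 3900 = 9.1%.
Total hours worked growth = (3985.8 − 3900) / 3900 = 2.2%.
Labor's share = 1 − 0.29 = 0.71.
Physical capital: 0.29 × 9.1 = 2.639 pp.
Total hours worked: 0.71 × 2.2 = 1.562 pp.
TFP growth = 5.3 − 4.201 = 1.099%.

TFP grew 1.10%.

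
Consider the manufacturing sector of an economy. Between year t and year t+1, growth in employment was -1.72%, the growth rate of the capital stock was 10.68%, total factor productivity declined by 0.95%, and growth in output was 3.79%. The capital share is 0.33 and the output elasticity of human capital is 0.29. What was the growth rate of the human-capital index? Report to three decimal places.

The human-capital index growth was 6.446%.

Labor's share = 1 − 0.33 − 0.29 = 0.38.
gY = gA + 0.33×10.68 + 0.38×(-1.72) + 0.29×g.
0.29×g = 3.79 + 0.95 − 2.8708 = 1.8692.
g = 1.8692 / 0.29 = 6.44552%.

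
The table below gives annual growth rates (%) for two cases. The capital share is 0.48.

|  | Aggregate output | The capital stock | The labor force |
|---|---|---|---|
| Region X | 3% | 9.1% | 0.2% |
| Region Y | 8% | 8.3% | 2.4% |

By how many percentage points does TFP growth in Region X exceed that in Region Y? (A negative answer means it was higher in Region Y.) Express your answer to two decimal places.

-4.24 percentage points

Labor's share = 1 − 0.48 = 0.52.
Region X: TFP = 3 − 4.368 − 0.104 = -1.472%.
Region Y: TFP = 8 − 3.984 − 1.248 = 2.768%.
Difference = -1.472 − (2.768) = -4.24 pp.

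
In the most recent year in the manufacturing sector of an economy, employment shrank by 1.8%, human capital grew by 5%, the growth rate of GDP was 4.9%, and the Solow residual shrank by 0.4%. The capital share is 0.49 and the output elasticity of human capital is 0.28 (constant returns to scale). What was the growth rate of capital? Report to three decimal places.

Labor's share = 1 − 0.49 − 0.28 = 0.23.
gY = gA + 0.28×5 + 0.23×(-1.8) + 0.49×g.
0.49×g = 4.9 + 0.4 − 0.986 = 4.314.
g = 4.314 / 0.49 = 8.80408%.

8.804%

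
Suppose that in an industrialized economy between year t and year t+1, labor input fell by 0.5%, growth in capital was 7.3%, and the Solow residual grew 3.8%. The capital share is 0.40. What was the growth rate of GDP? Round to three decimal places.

GDP growth was 6.420%.

Labor's share = 1 − 0.4 = 0.6.
Capital: 0.4 × 7.3 = 2.92 pp.
Labor input: 0.6 × (-0.5) = -0.3 pp.
Output growth = 3.8 + 2.62 = 6.42%.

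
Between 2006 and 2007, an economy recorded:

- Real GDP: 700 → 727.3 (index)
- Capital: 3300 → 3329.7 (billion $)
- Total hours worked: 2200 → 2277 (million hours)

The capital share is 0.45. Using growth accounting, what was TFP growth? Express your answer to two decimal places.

1.57%

Real GDP growth = (727.3 − 700) / 700 = 3.9%.
Capital growth = (3329.7 − 3300) / 3300 = 0.9%.
Total hours worked growth = (2277 − 2200) / 2200 = 3.5%.
Labor's share = 1 − 0.45 = 0.55.
Capital: 0.45 × 0.9 = 0.405 pp.
Total hours worked: 0.55 × 3.5 = 1.925 pp.
TFP growth = 3.9 − 2.33 = 1.57%.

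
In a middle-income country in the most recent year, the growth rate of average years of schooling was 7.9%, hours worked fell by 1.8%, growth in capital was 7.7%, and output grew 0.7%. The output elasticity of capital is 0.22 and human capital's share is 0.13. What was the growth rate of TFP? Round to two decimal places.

Labor's share = 1 − 0.22 − 0.13 = 0.65.
Capital: 0.22 × 7.7 = 1.694 pp.
Average years of schooling: 0.13 × 7.9 = 1.027 pp.
Hours worked: 0.65 × (-1.8) = -1.17 pp.
TFP growth = 0.7 − 1.551 = -0.851%.

-0.85%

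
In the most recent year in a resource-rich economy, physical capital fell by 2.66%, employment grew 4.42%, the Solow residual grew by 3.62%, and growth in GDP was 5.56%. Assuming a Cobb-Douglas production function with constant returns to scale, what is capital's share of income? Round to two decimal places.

α = 0.35

gY = gA + α·gK + (1−α)·gL, so gY − gA − gL = α(gK − gL).
5.56 − 3.62 − 4.42 = α × (-2.66 − 4.42).
-2.48 = -7.08 α, so α = 0.3503.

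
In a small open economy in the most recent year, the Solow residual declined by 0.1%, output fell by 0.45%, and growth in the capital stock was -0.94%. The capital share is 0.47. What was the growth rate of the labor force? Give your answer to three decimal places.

Labor's share = 1 − 0.47 = 0.53.
gY = gA + 0.47×(-0.94) + 0.53×g.
0.53×g = -0.45 + 0.1 + 0.4418 = 0.0918.
g = 0.0918 / 0.53 = 0.17321%.

0.173%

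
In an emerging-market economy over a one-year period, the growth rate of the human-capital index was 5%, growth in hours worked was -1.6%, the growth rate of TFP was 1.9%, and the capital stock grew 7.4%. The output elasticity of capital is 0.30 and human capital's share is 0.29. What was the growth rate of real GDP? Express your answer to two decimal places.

4.91%

Labor's share = 1 − 0.3 − 0.29 = 0.41.
The capital stock: 0.3 × 7.4 = 2.22 pp.
The human-capital index: 0.29 × 5 = 1.45 pp.
Hours worked: 0.41 × (-1.6) = -0.656 pp.
Output growth = 1.9 + 3.014 = 4.914%.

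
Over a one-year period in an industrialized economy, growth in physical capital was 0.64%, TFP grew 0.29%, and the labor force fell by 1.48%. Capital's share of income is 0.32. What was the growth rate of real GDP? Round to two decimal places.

-0.51%

Labor's share = 1 − 0.32 = 0.68.
Physical capital: 0.32 × 0.64 = 0.2048 pp.
The labor force: 0.68 × (-1.48) = -1.0064 pp.
Output growth = 0.29 + (-0.8016) = -0.5116%.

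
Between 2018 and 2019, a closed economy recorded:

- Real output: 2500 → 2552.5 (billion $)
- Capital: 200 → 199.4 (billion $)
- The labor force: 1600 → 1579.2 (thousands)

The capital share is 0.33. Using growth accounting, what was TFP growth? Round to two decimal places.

Real output growth = (2552.5 − 2500) / 2500 = 2.1%.
Capital growth = (199.4 − 200) / 200 = -0.3%.
The labor force growth = (1579.2 − 1600) / 1600 = -1.3%.
Labor's share = 1 − 0.33 = 0.67.
Capital: 0.33 × (-0.3) = -0.099 pp.
The labor force: 0.67 × (-1.3) = -0.871 pp.
TFP growth = 2.1 + 0.97 = 3.07%.

3.07%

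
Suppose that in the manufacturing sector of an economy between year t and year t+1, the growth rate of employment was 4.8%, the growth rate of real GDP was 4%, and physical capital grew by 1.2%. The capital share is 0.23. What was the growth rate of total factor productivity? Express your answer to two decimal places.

Labor's share = 1 − 0.23 = 0.77.
Physical capital: 0.23 × 1.2 = 0.276 pp.
Employment: 0.77 × 4.8 = 3.696 pp.
TFP growth = 4 − 3.972 = 0.028%.

Total factor productivity grew 0.03%.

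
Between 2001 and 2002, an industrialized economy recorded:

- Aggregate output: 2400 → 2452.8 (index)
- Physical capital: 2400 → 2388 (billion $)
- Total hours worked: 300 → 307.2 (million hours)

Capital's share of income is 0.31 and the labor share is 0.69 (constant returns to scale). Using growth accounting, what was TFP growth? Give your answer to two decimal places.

Aggregate output growth = (2452.8 − 2400) / 2400 = 2.2%.
Physical capital growth = (2388 − 2400) / 2400 = -0.5%.
Total hours worked growth = (307.2 − 300) / 300 = 2.4%.
Labor's share = 1 − 0.31 = 0.69.
Physical capital: 0.31 × (-0.5) = -0.155 pp.
Total hours worked: 0.69 × 2.4 = 1.656 pp.
TFP growth = 2.2 − 1.501 = 0.699%.

0.70%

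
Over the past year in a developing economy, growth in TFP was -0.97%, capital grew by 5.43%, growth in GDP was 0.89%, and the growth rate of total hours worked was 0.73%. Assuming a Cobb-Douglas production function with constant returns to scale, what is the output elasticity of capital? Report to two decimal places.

α = 0.24

gY = gA + α·gK + (1−α)·gL, so gY − gA − gL = α(gK − gL).
0.89 + 0.97 − 0.73 = α × (5.43 − 0.73).
1.13 = 4.7 α, so α = 0.2404.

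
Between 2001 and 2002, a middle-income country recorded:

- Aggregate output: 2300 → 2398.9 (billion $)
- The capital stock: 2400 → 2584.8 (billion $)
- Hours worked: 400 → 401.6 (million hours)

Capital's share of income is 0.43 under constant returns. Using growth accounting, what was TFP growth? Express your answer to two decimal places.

TFP grew 0.76%.

Aggregate output growth = (2398.9 − 2300) / 2300 = 4.3%.
The capital stock growth = (2584.8 − 2400) / 2400 = 7.7%.
Hours worked growth = (401.6 − 400) / 400 = 0.4%.
Labor's share = 1 − 0.43 = 0.57.
The capital stock: 0.43 × 7.7 = 3.311 pp.
Hours worked: 0.57 × 0.4 = 0.228 pp.
TFP growth = 4.3 − 3.539 = 0.761%.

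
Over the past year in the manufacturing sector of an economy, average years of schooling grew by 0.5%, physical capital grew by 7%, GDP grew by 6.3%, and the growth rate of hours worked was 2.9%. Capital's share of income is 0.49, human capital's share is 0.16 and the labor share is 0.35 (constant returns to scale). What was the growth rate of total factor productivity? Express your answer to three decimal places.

1.775%

Labor's share = 1 − 0.49 − 0.16 = 0.35.
Physical capital: 0.49 × 7 = 3.43 pp.
Average years of schooling: 0.16 × 0.5 = 0.08 pp.
Hours worked: 0.35 × 2.9 = 1.015 pp.
TFP growth = 6.3 − 4.525 = 1.775%.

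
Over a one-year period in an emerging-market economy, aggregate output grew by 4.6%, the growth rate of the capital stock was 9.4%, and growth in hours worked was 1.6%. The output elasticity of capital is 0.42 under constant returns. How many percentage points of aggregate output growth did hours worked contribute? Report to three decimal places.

Labor's share = 1 − 0.42 = 0.58.
Contribution = share × growth = 0.58 × 1.6 = 0.928 pp.

0.928 pp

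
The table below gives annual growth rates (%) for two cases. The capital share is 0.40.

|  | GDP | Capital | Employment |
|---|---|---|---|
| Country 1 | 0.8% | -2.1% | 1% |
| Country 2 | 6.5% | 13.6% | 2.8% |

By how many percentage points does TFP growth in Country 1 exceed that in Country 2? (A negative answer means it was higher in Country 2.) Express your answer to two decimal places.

Labor's share = 1 − 0.4 = 0.6.
Country 1: TFP = 0.8 + 0.84 − 0.6 = 1.04%.
Country 2: TFP = 6.5 − 5.44 − 1.68 = -0.62%.
Difference = 1.04 − (-0.62) = 1.66 pp.

1.66 percentage points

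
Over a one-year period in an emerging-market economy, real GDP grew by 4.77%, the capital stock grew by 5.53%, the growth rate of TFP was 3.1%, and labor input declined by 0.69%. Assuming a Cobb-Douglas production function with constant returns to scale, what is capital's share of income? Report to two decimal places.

α = 0.38

gY = gA + α·gK + (1−α)·gL, so gY − gA − gL = α(gK − gL).
4.77 − 3.1 + 0.69 = α × (5.53 − (-0.69)).
2.36 = 6.22 α, so α = 0.3794.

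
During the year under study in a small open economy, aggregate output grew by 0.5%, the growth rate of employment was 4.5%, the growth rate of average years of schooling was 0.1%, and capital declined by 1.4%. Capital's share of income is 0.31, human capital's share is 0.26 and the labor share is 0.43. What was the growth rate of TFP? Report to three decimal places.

Labor's share = 1 − 0.31 − 0.26 = 0.43.
Capital: 0.31 × (-1.4) = -0.434 pp.
Average years of schooling: 0.26 × 0.1 = 0.026 pp.
Employment: 0.43 × 4.5 = 1.935 pp.
TFP growth = 0.5 − 1.527 = -1.027%.

-1.027%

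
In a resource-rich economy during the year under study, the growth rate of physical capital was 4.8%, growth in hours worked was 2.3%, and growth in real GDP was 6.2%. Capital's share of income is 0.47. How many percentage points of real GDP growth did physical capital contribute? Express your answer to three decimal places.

2.256 percentage points

Contribution = share × growth = 0.47 × 4.8 = 2.256 pp.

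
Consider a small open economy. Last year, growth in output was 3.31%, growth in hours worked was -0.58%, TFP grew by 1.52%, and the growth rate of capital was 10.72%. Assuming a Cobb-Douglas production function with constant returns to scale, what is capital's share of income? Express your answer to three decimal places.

gY = gA + α·gK + (1−α)·gL, so gY − gA − gL = α(gK − gL).
3.31 − 1.52 + 0.58 = α × (10.72 − (-0.58)).
2.37 = 11.3 α, so α = 0.20973.

α = 0.210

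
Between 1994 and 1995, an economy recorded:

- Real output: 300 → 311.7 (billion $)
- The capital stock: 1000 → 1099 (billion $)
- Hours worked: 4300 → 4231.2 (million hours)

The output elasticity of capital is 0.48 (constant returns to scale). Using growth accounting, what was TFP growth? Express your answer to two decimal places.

-0.02%

Real output growth = (311.7 − 300) / 300 = 3.9%.
The capital stock growth = (1099 − 1000) / 1000 = 9.9%.
Hours worked growth = (4231.2 − 4300) / 4300 = -1.6%.
Labor's share = 1 − 0.48 = 0.52.
The capital stock: 0.48 × 9.9 = 4.752 pp.
Hours worked: 0.52 × (-1.6) = -0.832 pp.
TFP growth = 3.9 − 3.92 = -0.02%.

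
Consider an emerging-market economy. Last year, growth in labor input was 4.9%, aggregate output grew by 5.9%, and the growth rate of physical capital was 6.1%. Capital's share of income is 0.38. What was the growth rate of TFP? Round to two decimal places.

Labor's share = 1 − 0.38 = 0.62.
Physical capital: 0.38 × 6.1 = 2.318 pp.
Labor input: 0.62 × 4.9 = 3.038 pp.
TFP growth = 5.9 − 5.356 = 0.544%.

TFP growth was 0.54%.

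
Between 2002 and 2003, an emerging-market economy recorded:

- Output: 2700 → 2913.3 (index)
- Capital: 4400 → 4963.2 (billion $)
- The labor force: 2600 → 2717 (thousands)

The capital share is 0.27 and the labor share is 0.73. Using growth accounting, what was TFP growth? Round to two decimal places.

1.16%

Output growth = (2913.3 − 2700) / 2700 = 7.9%.
Capital growth = (4963.2 − 4400) / 4400 = 12.8%.
The labor force growth = (2717 − 2600) / 2600 = 4.5%.
Labor's share = 1 − 0.27 = 0.73.
Capital: 0.27 × 12.8 = 3.456 pp.
The labor force: 0.73 × 4.5 = 3.285 pp.
TFP growth = 7.9 − 6.741 = 1.159%.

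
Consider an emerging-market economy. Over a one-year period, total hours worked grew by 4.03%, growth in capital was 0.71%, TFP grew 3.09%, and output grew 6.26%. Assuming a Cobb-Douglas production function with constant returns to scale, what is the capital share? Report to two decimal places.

0.26

gY = gA + α·gK + (1−α)·gL, so gY − gA − gL = α(gK − gL).
6.26 − 3.09 − 4.03 = α × (0.71 − 4.03).
-0.86 = -3.32 α, so α = 0.259.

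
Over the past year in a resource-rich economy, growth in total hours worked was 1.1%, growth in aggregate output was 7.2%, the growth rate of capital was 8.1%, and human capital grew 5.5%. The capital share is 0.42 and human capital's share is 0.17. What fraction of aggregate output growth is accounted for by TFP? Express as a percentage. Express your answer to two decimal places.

33.50%

Labor's share = 1 − 0.42 − 0.17 = 0.41.
Capital: 0.42 × 8.1 = 3.402 pp.
Human capital: 0.17 × 5.5 = 0.935 pp.
Total hours worked: 0.41 × 1.1 = 0.451 pp.
TFP growth = 7.2 − 4.788 = 2.412%.
TFP share of growth = 2.412 / 7.2 × 100 = 33.5%.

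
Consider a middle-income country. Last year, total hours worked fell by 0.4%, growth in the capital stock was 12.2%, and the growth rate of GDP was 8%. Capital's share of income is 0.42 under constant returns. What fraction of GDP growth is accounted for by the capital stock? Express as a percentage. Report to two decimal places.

The capital stock contributed 0.42 × 12.2 = 5.124 pp.
Share of growth = 5.124 / 8 × 100 = 64.05%.

The capital stock accounted for 64.05% of growth.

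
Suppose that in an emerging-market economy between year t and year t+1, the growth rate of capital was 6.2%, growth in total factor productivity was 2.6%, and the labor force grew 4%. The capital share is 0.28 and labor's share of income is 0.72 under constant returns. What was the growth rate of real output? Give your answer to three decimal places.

7.216%

Labor's share = 1 − 0.28 = 0.72.
Capital: 0.28 × 6.2 = 1.736 pp.
The labor force: 0.72 × 4 = 2.88 pp.
Output growth = 2.6 + 4.616 = 7.216%.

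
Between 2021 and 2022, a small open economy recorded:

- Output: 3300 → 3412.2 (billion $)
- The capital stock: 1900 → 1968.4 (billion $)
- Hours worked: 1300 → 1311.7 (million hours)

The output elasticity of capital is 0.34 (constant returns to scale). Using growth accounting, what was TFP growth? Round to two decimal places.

Output growth = (3412.2 − 3300) / 3300 = 3.4%.
The capital stock growth = (1968.4 − 1900) / 1900 = 3.6%.
Hours worked growth = (1311.7 − 1300) / 1300 = 0.9%.
Labor's share = 1 − 0.34 = 0.66.
The capital stock: 0.34 × 3.6 = 1.224 pp.
Hours worked: 0.66 × 0.9 = 0.594 pp.
TFP growth = 3.4 − 1.818 = 1.582%.

1.58%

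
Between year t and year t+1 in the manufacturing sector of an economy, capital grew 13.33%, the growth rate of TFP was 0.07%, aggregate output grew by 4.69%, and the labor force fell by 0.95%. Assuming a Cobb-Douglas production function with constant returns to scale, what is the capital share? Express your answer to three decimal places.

gY = gA + α·gK + (1−α)·gL, so gY − gA − gL = α(gK − gL).
4.69 − 0.07 + 0.95 = α × (13.33 − (-0.95)).
5.57 = 14.28 α, so α = 0.39006.

The capital share is 0.390.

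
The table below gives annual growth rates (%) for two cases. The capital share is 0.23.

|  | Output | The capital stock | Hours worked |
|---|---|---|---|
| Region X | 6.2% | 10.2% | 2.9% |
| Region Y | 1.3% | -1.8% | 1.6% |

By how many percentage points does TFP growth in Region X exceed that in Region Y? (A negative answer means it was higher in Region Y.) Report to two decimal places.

1.14 percentage points

Labor's share = 1 − 0.23 = 0.77.
Region X: TFP = 6.2 − 2.346 − 2.233 = 1.621%.
Region Y: TFP = 1.3 + 0.414 − 1.232 = 0.482%.
Difference = 1.621 − (0.482) = 1.139 pp.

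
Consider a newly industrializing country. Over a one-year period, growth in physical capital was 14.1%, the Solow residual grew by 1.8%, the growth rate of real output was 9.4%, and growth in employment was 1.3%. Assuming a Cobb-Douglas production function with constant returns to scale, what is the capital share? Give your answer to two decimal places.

α = 0.49

gY = gA + α·gK + (1−α)·gL, so gY − gA − gL = α(gK − gL).
9.4 − 1.8 − 1.3 = α × (14.1 − 1.3).
6.3 = 12.8 α, so α = 0.4922.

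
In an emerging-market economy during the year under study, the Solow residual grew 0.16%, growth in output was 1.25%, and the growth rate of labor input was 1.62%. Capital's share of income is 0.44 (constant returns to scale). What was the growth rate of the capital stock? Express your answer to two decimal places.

Labor's share = 1 − 0.44 = 0.56.
gY = gA + 0.56×1.62 + 0.44×g.
0.44×g = 1.25 − 0.16 − 0.9072 = 0.1828.
g = 0.1828 / 0.44 = 0.4155%.

The capital stock growth was 0.42%.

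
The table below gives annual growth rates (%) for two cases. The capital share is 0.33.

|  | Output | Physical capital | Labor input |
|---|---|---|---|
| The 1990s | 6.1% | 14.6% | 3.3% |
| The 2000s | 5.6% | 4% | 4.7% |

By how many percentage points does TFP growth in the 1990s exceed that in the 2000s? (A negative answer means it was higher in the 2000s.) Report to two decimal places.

Labor's share = 1 − 0.33 = 0.67.
The 1990s: TFP = 6.1 − 4.818 − 2.211 = -0.929%.
The 2000s: TFP = 5.6 − 1.32 − 3.149 = 1.131%.
Difference = -0.929 − (1.131) = -2.06 pp.

-2.06 percentage points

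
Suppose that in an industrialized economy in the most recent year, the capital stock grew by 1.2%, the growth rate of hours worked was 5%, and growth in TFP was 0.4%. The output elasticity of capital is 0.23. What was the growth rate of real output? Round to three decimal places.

Labor's share = 1 − 0.23 = 0.77.
The capital stock: 0.23 × 1.2 = 0.276 pp.
Hours worked: 0.77 × 5 = 3.85 pp.
Output growth = 0.4 + 4.126 = 4.526%.

4.526%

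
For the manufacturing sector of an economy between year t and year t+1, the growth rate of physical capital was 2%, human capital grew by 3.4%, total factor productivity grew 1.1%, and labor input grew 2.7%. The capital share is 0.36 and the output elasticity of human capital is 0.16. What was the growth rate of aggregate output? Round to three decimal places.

Aggregate output grew 3.660%.

Labor's share = 1 − 0.36 − 0.16 = 0.48.
Physical capital: 0.36 × 2 = 0.72 pp.
Human capital: 0.16 × 3.4 = 0.544 pp.
Labor input: 0.48 × 2.7 = 1.296 pp.
Output growth = 1.1 + 2.56 = 3.66%.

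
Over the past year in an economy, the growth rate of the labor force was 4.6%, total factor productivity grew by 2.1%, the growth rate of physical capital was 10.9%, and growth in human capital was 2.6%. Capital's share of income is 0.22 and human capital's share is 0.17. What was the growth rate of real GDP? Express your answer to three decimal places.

7.746%

Labor's share = 1 − 0.22 − 0.17 = 0.61.
Physical capital: 0.22 × 10.9 = 2.398 pp.
Human capital: 0.17 × 2.6 = 0.442 pp.
The labor force: 0.61 × 4.6 = 2.806 pp.
Output growth = 2.1 + 5.646 = 7.746%.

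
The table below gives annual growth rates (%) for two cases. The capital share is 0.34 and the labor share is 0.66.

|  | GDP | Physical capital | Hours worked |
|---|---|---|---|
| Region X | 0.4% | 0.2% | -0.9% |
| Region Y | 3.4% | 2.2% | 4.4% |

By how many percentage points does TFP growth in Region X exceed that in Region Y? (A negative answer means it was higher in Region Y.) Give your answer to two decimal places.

Labor's share = 1 − 0.34 = 0.66.
Region X: TFP = 0.4 − 0.068 + 0.594 = 0.926%.
Region Y: TFP = 3.4 − 0.748 − 2.904 = -0.252%.
Difference = 0.926 − (-0.252) = 1.178 pp.

1.18 percentage points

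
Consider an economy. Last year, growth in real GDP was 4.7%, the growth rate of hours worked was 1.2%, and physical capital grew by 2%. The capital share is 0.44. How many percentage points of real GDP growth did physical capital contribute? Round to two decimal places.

0.88

Contribution = share × growth = 0.44 × 2 = 0.88 pp.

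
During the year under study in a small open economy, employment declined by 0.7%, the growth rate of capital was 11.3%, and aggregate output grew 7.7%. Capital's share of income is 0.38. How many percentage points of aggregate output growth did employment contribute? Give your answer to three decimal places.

-0.434 percentage points

Labor's share = 1 − 0.38 = 0.62.
Contribution = share × growth = 0.62 × (-0.7) = -0.434 pp.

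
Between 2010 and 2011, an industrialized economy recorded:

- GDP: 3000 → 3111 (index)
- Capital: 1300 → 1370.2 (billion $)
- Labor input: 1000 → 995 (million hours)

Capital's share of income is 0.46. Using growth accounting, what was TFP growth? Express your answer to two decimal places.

TFP growth was 1.49%.

GDP growth = (3111 − 3000) / 3000 = 3.7%.
Capital growth = (1370.2 − 1300) / 1300 = 5.4%.
Labor input growth = (995 − 1000) / 1000 = -0.5%.
Labor's share = 1 − 0.46 = 0.54.
Capital: 0.46 × 5.4 = 2.484 pp.
Labor input: 0.54 × (-0.5) = -0.27 pp.
TFP growth = 3.7 − 2.214 = 1.486%.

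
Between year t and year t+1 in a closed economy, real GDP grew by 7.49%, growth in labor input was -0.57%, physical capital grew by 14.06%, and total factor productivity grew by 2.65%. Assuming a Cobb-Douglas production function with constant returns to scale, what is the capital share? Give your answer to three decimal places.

α = 0.370

gY = gA + α·gK + (1−α)·gL, so gY − gA − gL = α(gK − gL).
7.49 − 2.65 + 0.57 = α × (14.06 − (-0.57)).
5.41 = 14.63 α, so α = 0.36979.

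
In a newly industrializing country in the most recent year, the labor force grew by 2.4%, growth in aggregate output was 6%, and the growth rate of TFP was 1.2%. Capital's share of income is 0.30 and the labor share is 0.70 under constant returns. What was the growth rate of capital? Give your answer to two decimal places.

Labor's share = 1 − 0.3 = 0.7.
gY = gA + 0.7×2.4 + 0.3×g.
0.3×g = 6 − 1.2 − 1.68 = 3.12.
g = 3.12 / 0.3 = 10.4%.

10.40%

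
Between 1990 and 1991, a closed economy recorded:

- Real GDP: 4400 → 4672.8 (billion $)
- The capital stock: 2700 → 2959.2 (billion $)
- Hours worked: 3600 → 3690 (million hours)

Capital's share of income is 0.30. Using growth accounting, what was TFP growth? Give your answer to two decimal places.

Real GDP growth = (4672.8 − 4400) / 4400 = 6.2%.
The capital stock growth = (2959.2 − 2700) / 2700 = 9.6%.
Hours worked growth = (3690 − 3600) / 3600 = 2.5%.
Labor's share = 1 − 0.3 = 0.7.
The capital stock: 0.3 × 9.6 = 2.88 pp.
Hours worked: 0.7 × 2.5 = 1.75 pp.
TFP growth = 6.2 − 4.63 = 1.57%.

1.57%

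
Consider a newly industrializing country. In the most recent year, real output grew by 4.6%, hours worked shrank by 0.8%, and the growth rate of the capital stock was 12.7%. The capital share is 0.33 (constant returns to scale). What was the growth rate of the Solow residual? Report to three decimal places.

Labor's share = 1 − 0.33 = 0.67.
The capital stock: 0.33 × 12.7 = 4.191 pp.
Hours worked: 0.67 × (-0.8) = -0.536 pp.
TFP growth = 4.6 − 3.655 = 0.945%.

0.945%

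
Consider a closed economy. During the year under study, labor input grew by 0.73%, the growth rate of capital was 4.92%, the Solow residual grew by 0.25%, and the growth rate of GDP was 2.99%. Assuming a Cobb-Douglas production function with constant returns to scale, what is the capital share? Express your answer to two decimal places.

0.48

gY = gA + α·gK + (1−α)·gL, so gY − gA − gL = α(gK − gL).
2.99 − 0.25 − 0.73 = α × (4.92 − 0.73).
2.01 = 4.19 α, so α = 0.4797.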